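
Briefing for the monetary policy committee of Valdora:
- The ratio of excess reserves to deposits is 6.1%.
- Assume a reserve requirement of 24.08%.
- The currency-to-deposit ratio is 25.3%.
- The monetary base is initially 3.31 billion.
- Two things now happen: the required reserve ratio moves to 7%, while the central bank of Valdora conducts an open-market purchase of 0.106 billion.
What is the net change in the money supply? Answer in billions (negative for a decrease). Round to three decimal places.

3.671 billion

Before: m₁ = (1 + 0.253) / (0.2408 + 0.061 + 0.253) ≈ 2.25847, MB₁ = 3.31, so M₁ = 2.25847 × 3.31 ≈ 7.4755 billion.
After: m₂ = (1 + 0.253) / (0.07 + 0.061 + 0.253) ≈ 3.26302, MB₂ = 3.31 + 0.106 = 3.416, so M₂ = 3.26302 × 3.416 ≈ 11.1465 billion.
ΔM = M₂ − M₁ = 11.1465 − 7.4755 = 3.671 billion.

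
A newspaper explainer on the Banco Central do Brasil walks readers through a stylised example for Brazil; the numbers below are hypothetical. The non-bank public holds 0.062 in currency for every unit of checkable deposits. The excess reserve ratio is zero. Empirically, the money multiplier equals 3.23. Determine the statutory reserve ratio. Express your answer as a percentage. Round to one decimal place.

Using m = 3.23. Since m = (1 + c)/(c + rr + e), the denominator satisfies c + rr + e = (1 + c)/m = (1 + 0.062) / 3.23 ≈ 0.328793.
With c = 0.062 and e = 0, the statutory reserve ratio is 0.328793 − 0.062 − 0 = 0.266793.

26.7%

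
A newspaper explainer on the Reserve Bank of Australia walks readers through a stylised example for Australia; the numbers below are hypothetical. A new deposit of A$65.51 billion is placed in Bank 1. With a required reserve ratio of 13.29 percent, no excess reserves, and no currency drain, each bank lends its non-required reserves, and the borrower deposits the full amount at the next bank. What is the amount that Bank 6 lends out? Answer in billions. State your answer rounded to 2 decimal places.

Each bank lends a fraction (1 − rr) = 0.8671 of the deposit it receives, so Bank 6 receives 65.51·0.8671^5 and lends 65.51·0.8671^6 ≈ 27.8434 billion.

A$27.84 billion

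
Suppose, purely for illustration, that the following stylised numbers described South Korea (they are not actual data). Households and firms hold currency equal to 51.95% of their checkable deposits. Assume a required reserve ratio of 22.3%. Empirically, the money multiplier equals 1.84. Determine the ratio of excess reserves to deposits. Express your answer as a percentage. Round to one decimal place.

Using m = 1.84. Since m = (1 + c)/(c + rr + e), the denominator satisfies c + rr + e = (1 + c)/m = (1 + 0.5195) / 1.84 ≈ 0.825815.
With c = 0.5195 and rr = 0.223, the ratio of excess reserves to deposits is 0.825815 − 0.5195 − 0.223 = 0.083315.

8.3%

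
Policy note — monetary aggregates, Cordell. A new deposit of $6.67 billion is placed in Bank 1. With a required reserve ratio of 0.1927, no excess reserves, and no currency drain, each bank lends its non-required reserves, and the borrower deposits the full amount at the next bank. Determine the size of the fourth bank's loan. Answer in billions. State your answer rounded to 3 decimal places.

Each bank lends a fraction (1 − rr) = 0.8073 of the deposit it receives, so Bank 4 receives 6.67·0.8073^3 and lends 6.67·0.8073^4 ≈ 2.8331 billion.

$2.833 billion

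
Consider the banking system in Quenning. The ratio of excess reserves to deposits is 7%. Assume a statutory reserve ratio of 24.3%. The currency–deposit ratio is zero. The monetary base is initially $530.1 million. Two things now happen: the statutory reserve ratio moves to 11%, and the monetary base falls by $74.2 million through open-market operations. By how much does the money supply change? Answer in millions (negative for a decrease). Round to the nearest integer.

Before: m₁ = 1 / (0.243 + 0.07) ≈ 3.1949, MB₁ = 530.1, so M₁ = 3.1949 × 530.1 ≈ 1693.6165 million.
After: m₂ = 1 / (0.11 + 0.07) ≈ 5.5556, MB₂ = 530.1 − 74.2 = 455.9, so M₂ = 5.5556 × 455.9 ≈ 2532.798 million.
ΔM = M₂ − M₁ = 2532.798 − 1693.6165 = 839.1815 million.

$839 million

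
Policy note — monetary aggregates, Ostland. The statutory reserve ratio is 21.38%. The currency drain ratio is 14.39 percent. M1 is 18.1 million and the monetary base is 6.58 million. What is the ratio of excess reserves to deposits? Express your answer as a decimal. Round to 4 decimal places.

0.0581

Using m = M/MB = 18.1/6.58 ≈ 2.750760. Since m = (1 + c)/(c + rr + e), the denominator satisfies c + rr + e = (1 + c)/m = (1 + 0.1439) / 2.750760 ≈ 0.415849.
With c = 0.1439 and rr = 0.2138, the ratio of excess reserves to deposits is 0.415849 − 0.1439 − 0.2138 = 0.058149.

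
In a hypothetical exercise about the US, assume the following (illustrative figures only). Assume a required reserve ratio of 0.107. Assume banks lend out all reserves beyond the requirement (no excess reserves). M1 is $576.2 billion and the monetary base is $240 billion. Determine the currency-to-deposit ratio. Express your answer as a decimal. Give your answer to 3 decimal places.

Using m = M/MB = 576.2/240 ≈ 2.400833. From m = (1 + c)/(c + rr + e), rearranging gives 1 + c = m·(c + rr + e), so c·(1 − m) = m·(rr + e) − 1.
Hence c = [m·(rr + e) − 1]/(1 − m) = [2.400833 × (0.107 + 0) − 1] / (1 − 2.400833) ≈ 0.530478.

0.530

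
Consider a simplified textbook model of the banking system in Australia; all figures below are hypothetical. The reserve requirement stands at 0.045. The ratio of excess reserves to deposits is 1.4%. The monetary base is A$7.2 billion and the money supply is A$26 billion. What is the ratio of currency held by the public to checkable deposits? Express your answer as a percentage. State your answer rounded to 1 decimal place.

Using m = M/MB = 26/7.2 ≈ 3.611111. From m = (1 + c)/(c + rr + e), rearranging gives 1 + c = m·(c + rr + e), so c·(1 − m) = m·(rr + e) − 1.
Hence c = [m·(rr + e) − 1]/(1 − m) = [3.611111 × (0.045 + 0.014) − 1] / (1 − 3.611111) ≈ 0.301383.

30.1%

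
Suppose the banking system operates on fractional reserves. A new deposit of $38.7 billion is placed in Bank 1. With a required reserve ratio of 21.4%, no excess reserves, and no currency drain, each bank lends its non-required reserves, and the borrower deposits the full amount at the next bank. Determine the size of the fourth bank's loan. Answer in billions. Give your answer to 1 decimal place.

$14.8 billion

Each bank lends a fraction (1 − rr) = 0.7860 of the deposit it receives, so Bank 4 receives 38.7·0.7860^3 and lends 38.7·0.7860^4 ≈ 14.7707 billion.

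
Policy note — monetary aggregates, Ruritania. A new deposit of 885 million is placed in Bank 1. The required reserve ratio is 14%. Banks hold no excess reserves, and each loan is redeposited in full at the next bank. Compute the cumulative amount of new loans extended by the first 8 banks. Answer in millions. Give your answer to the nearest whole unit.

Bank i lends (1 − rr)^i of the original deposit: Bank 1 lends 885·0.8600 = 761.1000, Bank 2 lends 885·0.8600² = 654.5460, and so on.
Summing a geometric series: total = 885·[0.8600·(1 − 0.8600^8) / (1 − 0.8600)] ≈ 3809.7517 million.

3810 million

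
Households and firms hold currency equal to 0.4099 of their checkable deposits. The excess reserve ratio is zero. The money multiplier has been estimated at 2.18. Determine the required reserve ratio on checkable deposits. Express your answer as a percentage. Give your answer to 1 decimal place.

Using m = 2.18. Since m = (1 + c)/(c + rr + e), the denominator satisfies c + rr + e = (1 + c)/m = (1 + 0.4099) / 2.18 ≈ 0.646743.
With c = 0.4099 and e = 0, the required reserve ratio on checkable deposits is 0.646743 − 0.4099 − 0 = 0.236843.

23.7%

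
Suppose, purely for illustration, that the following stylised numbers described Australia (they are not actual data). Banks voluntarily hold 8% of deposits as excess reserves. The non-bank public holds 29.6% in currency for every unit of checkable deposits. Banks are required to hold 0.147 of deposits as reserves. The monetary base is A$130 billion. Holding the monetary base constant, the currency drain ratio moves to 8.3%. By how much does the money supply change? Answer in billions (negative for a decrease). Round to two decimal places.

Initially m₁ = (1 + 0.296) / (0.147 + 0.08 + 0.296) ≈ 2.478011, so M₁ = 2.478011 × 130 ≈ 322.1414 billion.
After the change m₂ = (1 + 0.083) / (0.147 + 0.08 + 0.083) ≈ 3.493548, so M₂ = 3.493548 × 130 ≈ 454.1612 billion.
ΔM = M₂ − M₁ = 454.1612 − 322.1414 = 132.0198 billion.

A$132.02 billion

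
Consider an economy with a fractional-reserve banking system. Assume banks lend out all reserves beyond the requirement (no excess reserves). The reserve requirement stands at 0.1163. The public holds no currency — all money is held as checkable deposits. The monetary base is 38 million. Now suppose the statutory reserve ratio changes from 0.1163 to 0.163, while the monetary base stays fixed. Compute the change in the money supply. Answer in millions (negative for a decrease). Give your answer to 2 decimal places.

-93.61 million

Initially m₁ = 1 / (0.1163) ≈ 8.59845, so M₁ = 8.59845 × 38 = 326.7411 million.
After the change m₂ = 1 / (0.163) ≈ 6.13497, so M₂ = 6.13497 × 38 ≈ 233.1289 million.
ΔM = M₂ − M₁ = 233.1289 − 326.7411 = -93.6122 million.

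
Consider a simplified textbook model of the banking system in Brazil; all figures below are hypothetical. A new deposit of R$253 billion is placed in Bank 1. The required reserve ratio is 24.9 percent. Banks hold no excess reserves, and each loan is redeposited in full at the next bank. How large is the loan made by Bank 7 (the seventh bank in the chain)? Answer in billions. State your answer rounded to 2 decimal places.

R$34.09 billion

Each bank lends a fraction (1 − rr) = 0.7510 of the deposit it receives, so Bank 7 receives 253·0.7510^6 and lends 253·0.7510^7 ≈ 34.0879 billion.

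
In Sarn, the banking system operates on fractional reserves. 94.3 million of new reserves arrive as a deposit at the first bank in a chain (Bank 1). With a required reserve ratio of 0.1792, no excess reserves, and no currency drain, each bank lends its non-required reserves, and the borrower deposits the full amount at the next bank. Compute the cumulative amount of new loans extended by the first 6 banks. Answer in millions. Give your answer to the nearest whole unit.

300 million

Bank i lends (1 − rr)^i of the original deposit: Bank 1 lends 94.3·0.8208 ≈ 77.4014, Bank 2 lends 94.3·0.8208² ≈ 63.5311, and so on.
Summing a geometric series: total = 94.3·[0.8208·(1 − 0.8208^6) / (1 − 0.8208)] ≈ 299.8483 million.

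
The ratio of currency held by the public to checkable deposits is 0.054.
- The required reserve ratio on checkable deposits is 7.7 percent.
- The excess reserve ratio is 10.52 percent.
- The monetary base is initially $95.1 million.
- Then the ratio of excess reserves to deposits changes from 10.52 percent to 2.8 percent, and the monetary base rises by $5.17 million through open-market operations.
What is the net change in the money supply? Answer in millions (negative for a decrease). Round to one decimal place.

Before: m₁ = (1 + 0.054) / (0.077 + 0.1052 + 0.054) ≈ 4.46232, MB₁ = 95.1, so M₁ = 4.46232 × 95.1 ≈ 424.3666 million.
After: m₂ = (1 + 0.054) / (0.077 + 0.028 + 0.054) ≈ 6.62893, MB₂ = 95.1 + 5.17 = 100.27, so M₂ = 6.62893 × 100.27 ≈ 664.6828 million.
ΔM = M₂ − M₁ = 664.6828 − 424.3666 = 240.3162 million.

$240.3 million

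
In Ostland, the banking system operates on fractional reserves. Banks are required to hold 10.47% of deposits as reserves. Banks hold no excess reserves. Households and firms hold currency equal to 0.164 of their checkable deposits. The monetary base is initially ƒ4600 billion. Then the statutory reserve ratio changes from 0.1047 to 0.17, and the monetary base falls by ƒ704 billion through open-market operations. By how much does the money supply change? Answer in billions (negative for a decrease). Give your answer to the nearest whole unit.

Before: m₁ = (1 + 0.164) / (0.1047 + 0.164) ≈ 4.33197, MB₁ = 4600, so M₁ = 4.33197 × 4600 = 19927.062 billion.
After: m₂ = (1 + 0.164) / (0.17 + 0.164) ≈ 3.48503, MB₂ = 4600 − 704 = 3896, so M₂ = 3.48503 × 3896 ≈ 13577.6769 billion.
ΔM = M₂ − M₁ = 13577.6769 − 19927.062 = -6349.3851 billion.

-6349 billion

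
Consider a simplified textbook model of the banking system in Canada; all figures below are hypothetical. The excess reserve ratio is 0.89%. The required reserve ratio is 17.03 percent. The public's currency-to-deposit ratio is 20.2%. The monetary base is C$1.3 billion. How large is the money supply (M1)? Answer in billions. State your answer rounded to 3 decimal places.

The money multiplier is m = (1 + c) / (rr + e + c) = (1 + 0.202) / (0.1703 + 0.0089 + 0.202) ≈ 3.15320.
So M = m × MB = 3.15320 × 1.3 ≈ 4.0992 billion.

C$4.099 billion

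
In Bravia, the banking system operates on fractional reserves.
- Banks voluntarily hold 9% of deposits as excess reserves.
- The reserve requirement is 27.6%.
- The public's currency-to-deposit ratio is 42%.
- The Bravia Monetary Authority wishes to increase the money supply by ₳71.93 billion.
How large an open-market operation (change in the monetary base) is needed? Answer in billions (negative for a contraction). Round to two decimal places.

₳39.81 billion

The money multiplier is m = (1 + c) / (rr + e + c) = (1 + 0.42) / (0.276 + 0.09 + 0.42) ≈ 1.80662.
ΔMB = ΔM / m = (+71.93) / 1.80662 ≈ 39.8147 billion.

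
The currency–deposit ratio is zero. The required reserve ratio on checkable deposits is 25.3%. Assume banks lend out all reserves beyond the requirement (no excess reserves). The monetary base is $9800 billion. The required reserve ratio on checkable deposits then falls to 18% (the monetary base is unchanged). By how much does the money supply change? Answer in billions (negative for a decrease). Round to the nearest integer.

Initially m₁ = 1 / (0.253) ≈ 3.95257, so M₁ = 3.95257 × 9800 = 38735.186 billion.
After the change m₂ = 1 / (0.18) ≈ 5.55556, so M₂ = 5.55556 × 9800 = 54444.488 billion.
ΔM = M₂ − M₁ = 54444.488 − 38735.186 = 15709.302 billion.

$15709 billion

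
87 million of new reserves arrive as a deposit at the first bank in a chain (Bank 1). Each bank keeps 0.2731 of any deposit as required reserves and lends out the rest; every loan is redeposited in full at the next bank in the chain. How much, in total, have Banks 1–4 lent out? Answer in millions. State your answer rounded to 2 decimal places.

Bank i lends (1 − rr)^i of the original deposit: Bank 1 lends 87·0.7269 = 63.2403, Bank 2 lends 87·0.7269² ≈ 45.9694, and so on.
Summing a geometric series: total = 87·[0.7269·(1 − 0.7269^4) / (1 − 0.7269)] ≈ 166.9143 million.

166.91 million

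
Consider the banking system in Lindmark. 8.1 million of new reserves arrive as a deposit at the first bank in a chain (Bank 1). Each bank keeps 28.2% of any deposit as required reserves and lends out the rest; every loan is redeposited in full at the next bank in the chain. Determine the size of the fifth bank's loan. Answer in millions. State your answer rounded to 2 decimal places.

Each bank lends a fraction (1 − rr) = 0.7180 of the deposit it receives, so Bank 5 receives 8.1·0.7180^4 and lends 8.1·0.7180^5 ≈ 1.5456 million.

1.55 million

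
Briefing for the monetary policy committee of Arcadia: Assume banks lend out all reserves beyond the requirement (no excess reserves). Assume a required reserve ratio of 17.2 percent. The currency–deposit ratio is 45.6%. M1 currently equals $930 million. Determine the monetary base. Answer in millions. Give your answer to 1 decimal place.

The money multiplier is m = (1 + c) / (rr + c) = (1 + 0.456) / (0.172 + 0.456) ≈ 2.31847.
MB = M / m = 930 / 2.31847 ≈ 401.1266 million.

$401.1 million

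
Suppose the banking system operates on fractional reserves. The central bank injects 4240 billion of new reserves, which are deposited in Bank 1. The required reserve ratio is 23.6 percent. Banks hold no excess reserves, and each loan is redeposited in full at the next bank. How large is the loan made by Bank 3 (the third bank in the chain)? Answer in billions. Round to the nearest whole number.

1891 billion

Each bank lends a fraction (1 − rr) = 0.7640 of the deposit it receives, so Bank 3 receives 4240·0.7640^2 and lends 4240·0.7640^3 ≈ 1890.8015 billion.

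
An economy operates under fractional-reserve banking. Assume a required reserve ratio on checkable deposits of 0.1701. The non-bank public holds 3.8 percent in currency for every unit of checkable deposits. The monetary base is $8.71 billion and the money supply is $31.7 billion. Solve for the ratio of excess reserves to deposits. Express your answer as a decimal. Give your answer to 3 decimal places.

Using m = M/MB = 31.7/8.71 ≈ 3.639495. Since m = (1 + c)/(c + rr + e), the denominator satisfies c + rr + e = (1 + c)/m = (1 + 0.038) / 3.639495 ≈ 0.285204.
With c = 0.038 and rr = 0.1701, the ratio of excess reserves to deposits is 0.285204 − 0.038 − 0.1701 = 0.077104.

0.077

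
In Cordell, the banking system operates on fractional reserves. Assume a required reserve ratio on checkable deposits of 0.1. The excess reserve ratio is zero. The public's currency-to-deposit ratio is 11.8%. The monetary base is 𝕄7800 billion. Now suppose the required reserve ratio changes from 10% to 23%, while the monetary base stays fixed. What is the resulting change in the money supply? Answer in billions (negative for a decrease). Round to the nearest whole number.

-14943 billion

Initially m₁ = (1 + 0.118) / (0.1 + 0.118) ≈ 5.12844, so M₁ = 5.12844 × 7800 = 40001.832 billion.
After the change m₂ = (1 + 0.118) / (0.23 + 0.118) ≈ 3.21264, so M₂ = 3.21264 × 7800 = 25058.592 billion.
ΔM = M₂ − M₁ = 25058.592 − 40001.832 = -14943.24 billion.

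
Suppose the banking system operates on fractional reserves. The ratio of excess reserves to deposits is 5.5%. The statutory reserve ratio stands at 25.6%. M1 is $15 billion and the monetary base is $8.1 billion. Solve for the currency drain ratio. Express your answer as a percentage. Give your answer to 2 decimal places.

Using m = M/MB = 15/8.1 ≈ 1.851852. From m = (1 + c)/(c + rr + e), rearranging gives 1 + c = m·(c + rr + e), so c·(1 − m) = m·(rr + e) − 1.
Hence c = [m·(rr + e) − 1]/(1 − m) = [1.851852 × (0.256 + 0.055) − 1] / (1 − 1.851852) ≈ 0.497826.

49.78%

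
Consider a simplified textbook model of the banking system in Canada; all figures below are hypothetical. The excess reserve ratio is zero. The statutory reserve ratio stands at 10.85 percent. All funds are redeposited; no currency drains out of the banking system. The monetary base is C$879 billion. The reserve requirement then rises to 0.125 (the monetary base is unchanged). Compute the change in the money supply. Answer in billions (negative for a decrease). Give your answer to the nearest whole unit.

-1069 billion

Initially m₁ = 1 / (0.1085) ≈ 9.2166, so M₁ = 9.2166 × 879 = 8101.3914 billion.
After the change m₂ = 1 / (0.125) = 8, so M₂ = 8 × 879 = 7032 billion.
ΔM = M₂ − M₁ = 7032 − 8101.3914 = -1069.3914 billion.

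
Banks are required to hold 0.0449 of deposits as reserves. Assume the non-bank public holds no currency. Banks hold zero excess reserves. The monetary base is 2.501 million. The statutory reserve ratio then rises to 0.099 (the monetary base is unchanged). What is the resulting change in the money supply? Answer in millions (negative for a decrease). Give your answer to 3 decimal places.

-30.439 million

Initially m₁ = 1 / (0.0449) ≈ 22.27171, so M₁ = 22.27171 × 2.501 ≈ 55.7015 million.
After the change m₂ = 1 / (0.099) ≈ 10.10101, so M₂ = 10.10101 × 2.501 ≈ 25.2626 million.
ΔM = M₂ − M₁ = 25.2626 − 55.7015 = -30.4389 million.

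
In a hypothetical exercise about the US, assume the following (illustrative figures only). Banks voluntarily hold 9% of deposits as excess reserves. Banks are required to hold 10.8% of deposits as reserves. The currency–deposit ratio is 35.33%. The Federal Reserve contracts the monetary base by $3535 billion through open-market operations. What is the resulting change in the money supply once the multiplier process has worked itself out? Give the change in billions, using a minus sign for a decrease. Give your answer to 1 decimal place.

-8677.5 billion

The money multiplier is m = (1 + c) / (rr + e + c) = (1 + 0.3533) / (0.108 + 0.09 + 0.3533) ≈ 2.454743.
The sale removes 3535 billion of base, so ΔM = m × ΔMB = 2.454743 × (−3535) ≈ -8677.5165 billion.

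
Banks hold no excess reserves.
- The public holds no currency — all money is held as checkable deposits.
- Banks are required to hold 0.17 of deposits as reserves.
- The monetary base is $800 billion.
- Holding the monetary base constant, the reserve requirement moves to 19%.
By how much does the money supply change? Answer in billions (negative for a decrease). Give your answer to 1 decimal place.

Initially m₁ = 1 / (0.17) ≈ 5.88235, so M₁ = 5.88235 × 800 = 4705.88 billion.
After the change m₂ = 1 / (0.19) ≈ 5.26316, so M₂ = 5.26316 × 800 = 4210.528 billion.
ΔM = M₂ − M₁ = 4210.528 − 4705.88 = -495.352 billion.

-495.4 billion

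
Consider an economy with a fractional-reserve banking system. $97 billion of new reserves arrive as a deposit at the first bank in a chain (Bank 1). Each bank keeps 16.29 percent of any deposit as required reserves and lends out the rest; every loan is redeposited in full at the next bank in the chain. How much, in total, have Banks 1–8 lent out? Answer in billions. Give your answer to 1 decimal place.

Bank i lends (1 − rr)^i of the original deposit: Bank 1 lends 97·0.8371 = 81.1987, Bank 2 lends 97·0.8371² ≈ 67.9714, and so on.
Summing a geometric series: total = 97·[0.8371·(1 − 0.8371^8) / (1 − 0.8371)] ≈ 378.2733 billion.

$378.3 billion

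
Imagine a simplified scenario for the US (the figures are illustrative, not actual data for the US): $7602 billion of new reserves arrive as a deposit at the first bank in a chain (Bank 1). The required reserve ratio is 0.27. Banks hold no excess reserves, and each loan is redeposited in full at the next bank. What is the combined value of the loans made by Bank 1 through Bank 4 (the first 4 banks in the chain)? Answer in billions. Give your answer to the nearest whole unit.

Bank i lends (1 − rr)^i of the original deposit: Bank 1 lends 7602·0.7300 = 5549.4600, Bank 2 lends 7602·0.7300² = 4051.1058, and so on.
Summing a geometric series: total = 7602·[0.7300·(1 − 0.7300^4) / (1 − 0.7300)] ≈ 14716.7073 billion.

$14717 billion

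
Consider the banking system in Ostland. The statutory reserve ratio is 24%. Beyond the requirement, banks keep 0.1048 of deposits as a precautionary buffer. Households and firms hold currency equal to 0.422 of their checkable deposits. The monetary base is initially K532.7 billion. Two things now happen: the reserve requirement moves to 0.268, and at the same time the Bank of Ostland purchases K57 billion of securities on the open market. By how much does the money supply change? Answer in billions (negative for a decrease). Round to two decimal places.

Before: m₁ = (1 + 0.422) / (0.24 + 0.1048 + 0.422) ≈ 1.854460, MB₁ = 532.7, so M₁ = 1.854460 × 532.7 ≈ 987.8708 billion.
After: m₂ = (1 + 0.422) / (0.268 + 0.1048 + 0.422) ≈ 1.789129, MB₂ = 532.7 + 57 = 589.7, so M₂ = 1.789129 × 589.7 ≈ 1055.0494 billion.
ΔM = M₂ − M₁ = 1055.0494 − 987.8708 = 67.1786 billion.

K67.18 billion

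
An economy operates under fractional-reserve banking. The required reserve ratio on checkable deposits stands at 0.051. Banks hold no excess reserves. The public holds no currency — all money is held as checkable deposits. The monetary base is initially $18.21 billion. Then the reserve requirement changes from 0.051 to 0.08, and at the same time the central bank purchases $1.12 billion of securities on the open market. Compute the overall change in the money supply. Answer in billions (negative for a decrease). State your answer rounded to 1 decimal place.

Before: m₁ = 1 / (0.051) ≈ 19.6078, MB₁ = 18.21, so M₁ = 19.6078 × 18.21 ≈ 357.058 billion.
After: m₂ = 1 / (0.08) = 12.5, MB₂ = 18.21 + 1.12 = 19.33, so M₂ = 12.5 × 19.33 = 241.625 billion.
ΔM = M₂ − M₁ = 241.625 − 357.058 = -115.433 billion.

-115.4 billion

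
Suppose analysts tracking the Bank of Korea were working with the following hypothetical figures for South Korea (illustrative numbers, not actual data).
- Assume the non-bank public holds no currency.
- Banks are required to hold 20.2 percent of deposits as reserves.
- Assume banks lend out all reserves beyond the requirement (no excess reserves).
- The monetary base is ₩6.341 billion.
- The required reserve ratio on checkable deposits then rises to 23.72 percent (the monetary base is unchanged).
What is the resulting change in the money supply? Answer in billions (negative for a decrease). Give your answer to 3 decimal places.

Initially m₁ = 1 / (0.202) ≈ 4.95050, so M₁ = 4.95050 × 6.341 ≈ 31.3911 billion.
After the change m₂ = 1 / (0.2372) ≈ 4.21585, so M₂ = 4.21585 × 6.341 ≈ 26.7327 billion.
ΔM = M₂ − M₁ = 26.7327 − 31.3911 = -4.6584 billion.

-4.658 billion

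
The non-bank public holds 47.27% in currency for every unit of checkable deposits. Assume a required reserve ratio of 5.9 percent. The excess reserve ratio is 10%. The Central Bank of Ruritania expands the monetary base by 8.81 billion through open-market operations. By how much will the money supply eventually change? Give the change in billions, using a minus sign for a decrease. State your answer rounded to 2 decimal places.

20.54 billion

The money multiplier is m = (1 + c) / (rr + e + c) = (1 + 0.4727) / (0.059 + 0.1 + 0.4727) ≈ 2.3313.
The purchase adds 8.81 billion of base, so ΔM = m × ΔMB = 2.3313 × (+8.81) ≈ 20.5388 billion.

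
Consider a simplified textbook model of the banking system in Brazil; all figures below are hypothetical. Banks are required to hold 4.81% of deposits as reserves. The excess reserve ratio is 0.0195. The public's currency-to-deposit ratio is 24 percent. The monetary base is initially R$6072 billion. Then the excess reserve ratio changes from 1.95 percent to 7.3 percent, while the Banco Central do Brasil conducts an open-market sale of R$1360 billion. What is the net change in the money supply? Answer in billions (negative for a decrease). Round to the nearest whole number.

-8297 billion

Before: m₁ = (1 + 0.24) / (0.0481 + 0.0195 + 0.24) ≈ 4.03121, MB₁ = 6072, so M₁ = 4.03121 × 6072 ≈ 24477.5071 billion.
After: m₂ = (1 + 0.24) / (0.0481 + 0.073 + 0.24) ≈ 3.43395, MB₂ = 6072 − 1360 = 4712, so M₂ = 3.43395 × 4712 = 16180.7724 billion.
ΔM = M₂ − M₁ = 16180.7724 − 24477.5071 = -8296.7347 billion.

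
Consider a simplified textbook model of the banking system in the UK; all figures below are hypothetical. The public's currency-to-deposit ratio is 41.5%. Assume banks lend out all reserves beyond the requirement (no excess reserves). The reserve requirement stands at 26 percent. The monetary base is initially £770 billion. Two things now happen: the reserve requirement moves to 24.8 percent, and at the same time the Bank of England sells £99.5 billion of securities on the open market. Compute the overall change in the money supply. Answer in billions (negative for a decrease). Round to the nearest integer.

-183 billion

Before: m₁ = (1 + 0.415) / (0.26 + 0.415) ≈ 2.0963, MB₁ = 770, so M₁ = 2.0963 × 770 = 1614.151 billion.
After: m₂ = (1 + 0.415) / (0.248 + 0.415) ≈ 2.1342, MB₂ = 770 − 99.5 = 670.5, so M₂ = 2.1342 × 670.5 = 1430.9811 billion.
ΔM = M₂ − M₁ = 1430.9811 − 1614.151 = -183.1699 billion.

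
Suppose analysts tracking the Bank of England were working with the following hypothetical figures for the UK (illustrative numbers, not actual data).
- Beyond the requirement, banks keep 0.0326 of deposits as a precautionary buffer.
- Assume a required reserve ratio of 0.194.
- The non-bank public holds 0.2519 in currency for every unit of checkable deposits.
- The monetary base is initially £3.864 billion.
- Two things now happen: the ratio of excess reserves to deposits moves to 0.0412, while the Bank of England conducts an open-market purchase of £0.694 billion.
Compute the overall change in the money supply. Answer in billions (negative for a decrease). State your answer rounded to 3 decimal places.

Before: m₁ = (1 + 0.2519) / (0.194 + 0.0326 + 0.2519) ≈ 2.61630, MB₁ = 3.864, so M₁ = 2.61630 × 3.864 ≈ 10.1094 billion.
After: m₂ = (1 + 0.2519) / (0.194 + 0.0412 + 0.2519) ≈ 2.57011, MB₂ = 3.864 + 0.694 = 4.558, so M₂ = 2.57011 × 4.558 ≈ 11.7146 billion.
ΔM = M₂ − M₁ = 11.7146 − 10.1094 = 1.6052 billion.

£1.605 billion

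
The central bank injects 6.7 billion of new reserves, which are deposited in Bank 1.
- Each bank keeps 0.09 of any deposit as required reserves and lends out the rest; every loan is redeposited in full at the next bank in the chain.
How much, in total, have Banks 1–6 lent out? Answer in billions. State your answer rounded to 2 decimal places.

29.27 billion

Bank i lends (1 − rr)^i of the original deposit: Bank 1 lends 6.7·0.9100 = 6.0970, Bank 2 lends 6.7·0.9100² ≈ 5.5483, and so on.
Summing a geometric series: total = 6.7·[0.9100·(1 − 0.9100^6) / (1 − 0.9100)] ≈ 29.2745 billion.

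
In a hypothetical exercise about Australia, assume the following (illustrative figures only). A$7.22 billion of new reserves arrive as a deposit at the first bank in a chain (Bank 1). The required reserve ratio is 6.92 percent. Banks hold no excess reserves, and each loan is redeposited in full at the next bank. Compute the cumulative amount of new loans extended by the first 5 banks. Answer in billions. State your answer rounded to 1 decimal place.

A$29.3 billion

Bank i lends (1 − rr)^i of the original deposit: Bank 1 lends 7.22·0.9308 ≈ 6.7204, Bank 2 lends 7.22·0.9308² ≈ 6.2553, and so on.
Summing a geometric series: total = 7.22·[0.9308·(1 − 0.9308^5) / (1 − 0.9308)] ≈ 29.2622 billion.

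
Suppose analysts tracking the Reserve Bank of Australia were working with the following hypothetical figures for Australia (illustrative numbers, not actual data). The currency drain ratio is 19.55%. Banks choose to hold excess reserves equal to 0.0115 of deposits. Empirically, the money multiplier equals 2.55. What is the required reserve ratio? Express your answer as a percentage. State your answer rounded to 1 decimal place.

26.2%

Using m = 2.55. Since m = (1 + c)/(c + rr + e), the denominator satisfies c + rr + e = (1 + c)/m = (1 + 0.1955) / 2.55 ≈ 0.468824.
With c = 0.1955 and e = 0.0115, the required reserve ratio is 0.468824 − 0.1955 − 0.0115 = 0.261824.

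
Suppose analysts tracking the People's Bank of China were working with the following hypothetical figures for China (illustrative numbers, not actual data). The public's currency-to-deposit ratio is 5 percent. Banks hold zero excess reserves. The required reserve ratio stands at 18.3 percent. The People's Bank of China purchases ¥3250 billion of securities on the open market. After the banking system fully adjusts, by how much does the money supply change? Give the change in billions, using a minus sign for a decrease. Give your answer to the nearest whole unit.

¥14646 billion

The money multiplier is m = (1 + c) / (rr + c) = (1 + 0.05) / (0.183 + 0.05) ≈ 4.50644.
The purchase adds 3250 billion of base, so ΔM = m × ΔMB = 4.50644 × (+3250) = 14645.93 billion.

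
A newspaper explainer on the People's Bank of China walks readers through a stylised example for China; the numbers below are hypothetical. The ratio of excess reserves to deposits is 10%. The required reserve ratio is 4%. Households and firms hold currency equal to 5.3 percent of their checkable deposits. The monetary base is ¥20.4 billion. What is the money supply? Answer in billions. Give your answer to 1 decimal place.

The money multiplier is m = (1 + c) / (rr + e + c) = (1 + 0.053) / (0.04 + 0.1 + 0.053) ≈ 5.4560.
So M = m × MB = 5.4560 × 20.4 = 111.3024 billion.

¥111.3 billion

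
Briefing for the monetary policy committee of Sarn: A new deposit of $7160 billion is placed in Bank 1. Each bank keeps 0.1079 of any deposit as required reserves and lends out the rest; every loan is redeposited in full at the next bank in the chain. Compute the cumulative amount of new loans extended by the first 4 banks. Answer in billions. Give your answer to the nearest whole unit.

$21704 billion

Bank i lends (1 − rr)^i of the original deposit: Bank 1 lends 7160·0.8921 = 6387.4360, Bank 2 lends 7160·0.8921² ≈ 5698.2317, and so on.
Summing a geometric series: total = 7160·[0.8921·(1 − 0.8921^4) / (1 − 0.8921)] ≈ 21703.9545 billion.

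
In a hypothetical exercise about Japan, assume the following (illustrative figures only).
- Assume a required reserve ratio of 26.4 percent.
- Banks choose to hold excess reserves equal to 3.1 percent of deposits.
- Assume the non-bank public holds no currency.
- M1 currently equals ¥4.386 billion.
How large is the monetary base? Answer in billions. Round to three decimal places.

¥1.294 billion

The money multiplier is m = 1 / (rr + e) = 1 / (0.264 + 0.031) ≈ 3.38983.
MB = M / m = 4.386 / 3.38983 ≈ 1.2939 billion.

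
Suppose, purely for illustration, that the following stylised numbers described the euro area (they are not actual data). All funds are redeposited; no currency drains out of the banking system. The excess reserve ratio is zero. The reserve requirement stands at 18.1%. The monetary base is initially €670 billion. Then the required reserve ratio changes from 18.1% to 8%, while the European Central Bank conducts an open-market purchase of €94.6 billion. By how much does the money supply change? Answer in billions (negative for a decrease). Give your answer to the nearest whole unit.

€5856 billion

Before: m₁ = 1 / (0.181) ≈ 5.5249, MB₁ = 670, so M₁ = 5.5249 × 670 = 3701.683 billion.
After: m₂ = 1 / (0.08) = 12.5, MB₂ = 670 + 94.6 = 764.6, so M₂ = 12.5 × 764.6 = 9557.5 billion.
ΔM = M₂ − M₁ = 9557.5 − 3701.683 = 5855.817 billion.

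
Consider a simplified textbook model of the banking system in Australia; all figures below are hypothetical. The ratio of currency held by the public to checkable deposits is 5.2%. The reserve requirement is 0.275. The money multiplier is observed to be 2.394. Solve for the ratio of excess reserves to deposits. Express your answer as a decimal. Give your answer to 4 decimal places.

Using m = 2.394. Since m = (1 + c)/(c + rr + e), the denominator satisfies c + rr + e = (1 + c)/m = (1 + 0.052) / 2.394 ≈ 0.439432.
With c = 0.052 and rr = 0.275, the ratio of excess reserves to deposits is 0.439432 − 0.052 − 0.275 = 0.112432.

0.1124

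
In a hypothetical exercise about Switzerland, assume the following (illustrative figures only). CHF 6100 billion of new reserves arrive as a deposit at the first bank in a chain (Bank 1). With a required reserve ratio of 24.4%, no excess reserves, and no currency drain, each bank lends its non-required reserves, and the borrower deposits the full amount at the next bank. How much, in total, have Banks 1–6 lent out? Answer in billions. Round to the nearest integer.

Bank i lends (1 − rr)^i of the original deposit: Bank 1 lends 6100·0.7560 = 4611.6000, Bank 2 lends 6100·0.7560² = 3486.3696, and so on.
Summing a geometric series: total = 6100·[0.7560·(1 − 0.7560^6) / (1 − 0.7560)] ≈ 15371.4801 billion.

CHF 15371 billion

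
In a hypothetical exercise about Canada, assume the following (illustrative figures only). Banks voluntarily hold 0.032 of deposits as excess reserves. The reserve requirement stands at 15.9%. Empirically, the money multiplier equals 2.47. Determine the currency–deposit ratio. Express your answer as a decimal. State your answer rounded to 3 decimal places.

Using m = 2.47. From m = (1 + c)/(c + rr + e), rearranging gives 1 + c = m·(c + rr + e), so c·(1 − m) = m·(rr + e) − 1.
Hence c = [m·(rr + e) − 1]/(1 − m) = [2.47 × (0.159 + 0.032) − 1] / (1 − 2.47) ≈ 0.359340.

0.359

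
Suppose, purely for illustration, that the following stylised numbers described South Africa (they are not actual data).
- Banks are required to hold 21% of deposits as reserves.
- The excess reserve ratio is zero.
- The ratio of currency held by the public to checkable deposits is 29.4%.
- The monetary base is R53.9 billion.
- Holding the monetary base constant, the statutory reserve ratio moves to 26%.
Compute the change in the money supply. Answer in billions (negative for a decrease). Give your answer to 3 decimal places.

Initially m₁ = (1 + 0.294) / (0.21 + 0.294) ≈ 2.567460, so M₁ = 2.567460 × 53.9 ≈ 138.3861 billion.
After the change m₂ = (1 + 0.294) / (0.26 + 0.294) ≈ 2.335740, so M₂ = 2.335740 × 53.9 ≈ 125.8964 billion.
ΔM = M₂ − M₁ = 125.8964 − 138.3861 = -12.4897 billion.

-12.490 billion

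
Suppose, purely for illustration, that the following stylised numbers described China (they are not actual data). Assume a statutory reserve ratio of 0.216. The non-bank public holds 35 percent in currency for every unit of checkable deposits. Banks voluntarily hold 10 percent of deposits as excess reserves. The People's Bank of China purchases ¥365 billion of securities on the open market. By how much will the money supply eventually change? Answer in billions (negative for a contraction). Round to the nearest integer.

The money multiplier is m = (1 + c) / (rr + e + c) = (1 + 0.35) / (0.216 + 0.1 + 0.35) ≈ 2.0270.
The purchase adds 365 billion of base, so ΔM = m × ΔMB = 2.0270 × (+365) = 739.855 billion.

¥740 billion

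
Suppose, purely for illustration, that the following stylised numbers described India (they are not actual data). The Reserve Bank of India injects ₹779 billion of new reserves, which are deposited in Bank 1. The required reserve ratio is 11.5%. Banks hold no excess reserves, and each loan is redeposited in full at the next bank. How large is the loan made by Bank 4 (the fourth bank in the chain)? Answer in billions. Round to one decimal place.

Each bank lends a fraction (1 − rr) = 0.8850 of the deposit it receives, so Bank 4 receives 779·0.8850^3 and lends 779·0.8850^4 ≈ 477.8709 billion.

₹477.9 billion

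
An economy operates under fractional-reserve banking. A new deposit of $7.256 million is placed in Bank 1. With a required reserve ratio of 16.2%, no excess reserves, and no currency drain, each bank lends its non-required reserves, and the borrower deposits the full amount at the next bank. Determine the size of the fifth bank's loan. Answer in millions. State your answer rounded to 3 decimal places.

Each bank lends a fraction (1 − rr) = 0.8380 of the deposit it receives, so Bank 5 receives 7.256·0.8380^4 and lends 7.256·0.8380^5 ≈ 2.9986 million.

$2.999 million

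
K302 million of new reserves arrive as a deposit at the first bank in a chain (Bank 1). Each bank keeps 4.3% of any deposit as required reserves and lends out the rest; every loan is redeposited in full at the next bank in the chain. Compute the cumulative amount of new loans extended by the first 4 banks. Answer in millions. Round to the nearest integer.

K1084 million

Bank i lends (1 − rr)^i of the original deposit: Bank 1 lends 302·0.9570 = 289.0140, Bank 2 lends 302·0.9570² ≈ 276.5864, and so on.
Summing a geometric series: total = 302·[0.9570·(1 − 0.9570^4) / (1 − 0.9570)] ≈ 1083.6050 million.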